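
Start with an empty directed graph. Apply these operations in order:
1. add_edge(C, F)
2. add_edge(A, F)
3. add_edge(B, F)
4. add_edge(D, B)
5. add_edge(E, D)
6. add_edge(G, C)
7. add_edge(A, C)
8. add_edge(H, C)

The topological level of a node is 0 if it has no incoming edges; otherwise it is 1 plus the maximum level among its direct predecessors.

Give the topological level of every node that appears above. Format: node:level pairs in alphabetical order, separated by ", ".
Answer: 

Answer: A:0, B:2, C:1, D:1, E:0, F:3, G:0, H:0

Derivation:
Op 1: add_edge(C, F). Edges now: 1
Op 2: add_edge(A, F). Edges now: 2
Op 3: add_edge(B, F). Edges now: 3
Op 4: add_edge(D, B). Edges now: 4
Op 5: add_edge(E, D). Edges now: 5
Op 6: add_edge(G, C). Edges now: 6
Op 7: add_edge(A, C). Edges now: 7
Op 8: add_edge(H, C). Edges now: 8
Compute levels (Kahn BFS):
  sources (in-degree 0): A, E, G, H
  process A: level=0
    A->C: in-degree(C)=2, level(C)>=1
    A->F: in-degree(F)=2, level(F)>=1
  process E: level=0
    E->D: in-degree(D)=0, level(D)=1, enqueue
  process G: level=0
    G->C: in-degree(C)=1, level(C)>=1
  process H: level=0
    H->C: in-degree(C)=0, level(C)=1, enqueue
  process D: level=1
    D->B: in-degree(B)=0, level(B)=2, enqueue
  process C: level=1
    C->F: in-degree(F)=1, level(F)>=2
  process B: level=2
    B->F: in-degree(F)=0, level(F)=3, enqueue
  process F: level=3
All levels: A:0, B:2, C:1, D:1, E:0, F:3, G:0, H:0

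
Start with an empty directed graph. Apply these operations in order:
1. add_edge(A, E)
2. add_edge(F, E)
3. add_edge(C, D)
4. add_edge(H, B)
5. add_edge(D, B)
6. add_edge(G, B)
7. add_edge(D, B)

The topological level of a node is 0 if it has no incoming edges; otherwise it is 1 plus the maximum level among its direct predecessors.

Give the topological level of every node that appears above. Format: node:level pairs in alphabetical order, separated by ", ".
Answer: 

Op 1: add_edge(A, E). Edges now: 1
Op 2: add_edge(F, E). Edges now: 2
Op 3: add_edge(C, D). Edges now: 3
Op 4: add_edge(H, B). Edges now: 4
Op 5: add_edge(D, B). Edges now: 5
Op 6: add_edge(G, B). Edges now: 6
Op 7: add_edge(D, B) (duplicate, no change). Edges now: 6
Compute levels (Kahn BFS):
  sources (in-degree 0): A, C, F, G, H
  process A: level=0
    A->E: in-degree(E)=1, level(E)>=1
  process C: level=0
    C->D: in-degree(D)=0, level(D)=1, enqueue
  process F: level=0
    F->E: in-degree(E)=0, level(E)=1, enqueue
  process G: level=0
    G->B: in-degree(B)=2, level(B)>=1
  process H: level=0
    H->B: in-degree(B)=1, level(B)>=1
  process D: level=1
    D->B: in-degree(B)=0, level(B)=2, enqueue
  process E: level=1
  process B: level=2
All levels: A:0, B:2, C:0, D:1, E:1, F:0, G:0, H:0

Answer: A:0, B:2, C:0, D:1, E:1, F:0, G:0, H:0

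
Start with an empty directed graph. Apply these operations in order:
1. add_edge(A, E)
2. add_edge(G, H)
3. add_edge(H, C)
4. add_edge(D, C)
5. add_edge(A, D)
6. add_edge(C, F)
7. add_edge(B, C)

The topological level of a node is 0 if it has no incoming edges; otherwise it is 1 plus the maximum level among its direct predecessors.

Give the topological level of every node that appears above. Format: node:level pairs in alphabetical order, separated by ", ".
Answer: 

Op 1: add_edge(A, E). Edges now: 1
Op 2: add_edge(G, H). Edges now: 2
Op 3: add_edge(H, C). Edges now: 3
Op 4: add_edge(D, C). Edges now: 4
Op 5: add_edge(A, D). Edges now: 5
Op 6: add_edge(C, F). Edges now: 6
Op 7: add_edge(B, C). Edges now: 7
Compute levels (Kahn BFS):
  sources (in-degree 0): A, B, G
  process A: level=0
    A->D: in-degree(D)=0, level(D)=1, enqueue
    A->E: in-degree(E)=0, level(E)=1, enqueue
  process B: level=0
    B->C: in-degree(C)=2, level(C)>=1
  process G: level=0
    G->H: in-degree(H)=0, level(H)=1, enqueue
  process D: level=1
    D->C: in-degree(C)=1, level(C)>=2
  process E: level=1
  process H: level=1
    H->C: in-degree(C)=0, level(C)=2, enqueue
  process C: level=2
    C->F: in-degree(F)=0, level(F)=3, enqueue
  process F: level=3
All levels: A:0, B:0, C:2, D:1, E:1, F:3, G:0, H:1

Answer: A:0, B:0, C:2, D:1, E:1, F:3, G:0, H:1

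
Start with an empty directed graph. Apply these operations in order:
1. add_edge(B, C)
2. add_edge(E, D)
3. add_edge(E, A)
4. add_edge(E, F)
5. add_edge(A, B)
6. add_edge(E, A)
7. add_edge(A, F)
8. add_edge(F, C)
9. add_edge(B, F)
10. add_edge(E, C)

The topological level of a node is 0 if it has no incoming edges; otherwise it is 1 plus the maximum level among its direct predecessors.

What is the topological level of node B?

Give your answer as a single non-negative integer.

Op 1: add_edge(B, C). Edges now: 1
Op 2: add_edge(E, D). Edges now: 2
Op 3: add_edge(E, A). Edges now: 3
Op 4: add_edge(E, F). Edges now: 4
Op 5: add_edge(A, B). Edges now: 5
Op 6: add_edge(E, A) (duplicate, no change). Edges now: 5
Op 7: add_edge(A, F). Edges now: 6
Op 8: add_edge(F, C). Edges now: 7
Op 9: add_edge(B, F). Edges now: 8
Op 10: add_edge(E, C). Edges now: 9
Compute levels (Kahn BFS):
  sources (in-degree 0): E
  process E: level=0
    E->A: in-degree(A)=0, level(A)=1, enqueue
    E->C: in-degree(C)=2, level(C)>=1
    E->D: in-degree(D)=0, level(D)=1, enqueue
    E->F: in-degree(F)=2, level(F)>=1
  process A: level=1
    A->B: in-degree(B)=0, level(B)=2, enqueue
    A->F: in-degree(F)=1, level(F)>=2
  process D: level=1
  process B: level=2
    B->C: in-degree(C)=1, level(C)>=3
    B->F: in-degree(F)=0, level(F)=3, enqueue
  process F: level=3
    F->C: in-degree(C)=0, level(C)=4, enqueue
  process C: level=4
All levels: A:1, B:2, C:4, D:1, E:0, F:3
level(B) = 2

Answer: 2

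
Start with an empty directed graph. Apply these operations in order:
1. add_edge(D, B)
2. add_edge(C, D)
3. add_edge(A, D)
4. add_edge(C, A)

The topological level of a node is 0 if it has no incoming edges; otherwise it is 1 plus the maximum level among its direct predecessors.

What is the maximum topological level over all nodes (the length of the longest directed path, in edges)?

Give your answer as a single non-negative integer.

Answer: 3

Derivation:
Op 1: add_edge(D, B). Edges now: 1
Op 2: add_edge(C, D). Edges now: 2
Op 3: add_edge(A, D). Edges now: 3
Op 4: add_edge(C, A). Edges now: 4
Compute levels (Kahn BFS):
  sources (in-degree 0): C
  process C: level=0
    C->A: in-degree(A)=0, level(A)=1, enqueue
    C->D: in-degree(D)=1, level(D)>=1
  process A: level=1
    A->D: in-degree(D)=0, level(D)=2, enqueue
  process D: level=2
    D->B: in-degree(B)=0, level(B)=3, enqueue
  process B: level=3
All levels: A:1, B:3, C:0, D:2
max level = 3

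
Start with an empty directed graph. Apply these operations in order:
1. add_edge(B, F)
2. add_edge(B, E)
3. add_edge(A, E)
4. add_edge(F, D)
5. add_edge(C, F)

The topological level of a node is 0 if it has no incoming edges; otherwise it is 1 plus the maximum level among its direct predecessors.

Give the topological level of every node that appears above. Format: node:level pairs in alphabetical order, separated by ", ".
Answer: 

Op 1: add_edge(B, F). Edges now: 1
Op 2: add_edge(B, E). Edges now: 2
Op 3: add_edge(A, E). Edges now: 3
Op 4: add_edge(F, D). Edges now: 4
Op 5: add_edge(C, F). Edges now: 5
Compute levels (Kahn BFS):
  sources (in-degree 0): A, B, C
  process A: level=0
    A->E: in-degree(E)=1, level(E)>=1
  process B: level=0
    B->E: in-degree(E)=0, level(E)=1, enqueue
    B->F: in-degree(F)=1, level(F)>=1
  process C: level=0
    C->F: in-degree(F)=0, level(F)=1, enqueue
  process E: level=1
  process F: level=1
    F->D: in-degree(D)=0, level(D)=2, enqueue
  process D: level=2
All levels: A:0, B:0, C:0, D:2, E:1, F:1

Answer: A:0, B:0, C:0, D:2, E:1, F:1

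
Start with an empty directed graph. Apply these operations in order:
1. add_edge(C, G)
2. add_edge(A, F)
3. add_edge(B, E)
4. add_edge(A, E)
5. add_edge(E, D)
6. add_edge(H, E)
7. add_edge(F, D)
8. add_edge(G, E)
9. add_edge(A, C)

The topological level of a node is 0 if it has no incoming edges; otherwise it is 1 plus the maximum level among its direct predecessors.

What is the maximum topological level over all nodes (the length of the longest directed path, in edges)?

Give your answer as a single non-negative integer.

Op 1: add_edge(C, G). Edges now: 1
Op 2: add_edge(A, F). Edges now: 2
Op 3: add_edge(B, E). Edges now: 3
Op 4: add_edge(A, E). Edges now: 4
Op 5: add_edge(E, D). Edges now: 5
Op 6: add_edge(H, E). Edges now: 6
Op 7: add_edge(F, D). Edges now: 7
Op 8: add_edge(G, E). Edges now: 8
Op 9: add_edge(A, C). Edges now: 9
Compute levels (Kahn BFS):
  sources (in-degree 0): A, B, H
  process A: level=0
    A->C: in-degree(C)=0, level(C)=1, enqueue
    A->E: in-degree(E)=3, level(E)>=1
    A->F: in-degree(F)=0, level(F)=1, enqueue
  process B: level=0
    B->E: in-degree(E)=2, level(E)>=1
  process H: level=0
    H->E: in-degree(E)=1, level(E)>=1
  process C: level=1
    C->G: in-degree(G)=0, level(G)=2, enqueue
  process F: level=1
    F->D: in-degree(D)=1, level(D)>=2
  process G: level=2
    G->E: in-degree(E)=0, level(E)=3, enqueue
  process E: level=3
    E->D: in-degree(D)=0, level(D)=4, enqueue
  process D: level=4
All levels: A:0, B:0, C:1, D:4, E:3, F:1, G:2, H:0
max level = 4

Answer: 4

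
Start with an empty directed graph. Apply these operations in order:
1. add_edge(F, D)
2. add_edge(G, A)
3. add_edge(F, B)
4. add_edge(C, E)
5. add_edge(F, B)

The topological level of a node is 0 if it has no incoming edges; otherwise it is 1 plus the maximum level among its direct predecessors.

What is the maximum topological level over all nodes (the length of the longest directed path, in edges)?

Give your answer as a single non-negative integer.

Op 1: add_edge(F, D). Edges now: 1
Op 2: add_edge(G, A). Edges now: 2
Op 3: add_edge(F, B). Edges now: 3
Op 4: add_edge(C, E). Edges now: 4
Op 5: add_edge(F, B) (duplicate, no change). Edges now: 4
Compute levels (Kahn BFS):
  sources (in-degree 0): C, F, G
  process C: level=0
    C->E: in-degree(E)=0, level(E)=1, enqueue
  process F: level=0
    F->B: in-degree(B)=0, level(B)=1, enqueue
    F->D: in-degree(D)=0, level(D)=1, enqueue
  process G: level=0
    G->A: in-degree(A)=0, level(A)=1, enqueue
  process E: level=1
  process B: level=1
  process D: level=1
  process A: level=1
All levels: A:1, B:1, C:0, D:1, E:1, F:0, G:0
max level = 1

Answer: 1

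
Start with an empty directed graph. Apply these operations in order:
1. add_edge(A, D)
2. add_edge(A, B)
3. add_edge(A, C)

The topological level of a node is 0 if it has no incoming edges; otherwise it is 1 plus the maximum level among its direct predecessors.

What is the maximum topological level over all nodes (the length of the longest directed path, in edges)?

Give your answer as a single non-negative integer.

Answer: 1

Derivation:
Op 1: add_edge(A, D). Edges now: 1
Op 2: add_edge(A, B). Edges now: 2
Op 3: add_edge(A, C). Edges now: 3
Compute levels (Kahn BFS):
  sources (in-degree 0): A
  process A: level=0
    A->B: in-degree(B)=0, level(B)=1, enqueue
    A->C: in-degree(C)=0, level(C)=1, enqueue
    A->D: in-degree(D)=0, level(D)=1, enqueue
  process B: level=1
  process C: level=1
  process D: level=1
All levels: A:0, B:1, C:1, D:1
max level = 1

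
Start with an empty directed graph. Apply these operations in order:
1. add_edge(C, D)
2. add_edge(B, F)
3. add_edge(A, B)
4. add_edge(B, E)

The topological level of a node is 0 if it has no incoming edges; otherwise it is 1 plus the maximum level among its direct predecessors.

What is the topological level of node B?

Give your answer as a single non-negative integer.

Answer: 1

Derivation:
Op 1: add_edge(C, D). Edges now: 1
Op 2: add_edge(B, F). Edges now: 2
Op 3: add_edge(A, B). Edges now: 3
Op 4: add_edge(B, E). Edges now: 4
Compute levels (Kahn BFS):
  sources (in-degree 0): A, C
  process A: level=0
    A->B: in-degree(B)=0, level(B)=1, enqueue
  process C: level=0
    C->D: in-degree(D)=0, level(D)=1, enqueue
  process B: level=1
    B->E: in-degree(E)=0, level(E)=2, enqueue
    B->F: in-degree(F)=0, level(F)=2, enqueue
  process D: level=1
  process E: level=2
  process F: level=2
All levels: A:0, B:1, C:0, D:1, E:2, F:2
level(B) = 1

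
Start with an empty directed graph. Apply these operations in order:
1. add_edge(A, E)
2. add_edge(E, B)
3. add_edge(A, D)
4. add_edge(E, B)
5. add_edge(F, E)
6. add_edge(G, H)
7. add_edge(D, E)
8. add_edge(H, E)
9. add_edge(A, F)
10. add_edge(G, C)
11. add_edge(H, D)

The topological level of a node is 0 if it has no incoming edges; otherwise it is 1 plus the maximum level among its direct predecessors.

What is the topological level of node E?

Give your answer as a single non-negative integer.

Op 1: add_edge(A, E). Edges now: 1
Op 2: add_edge(E, B). Edges now: 2
Op 3: add_edge(A, D). Edges now: 3
Op 4: add_edge(E, B) (duplicate, no change). Edges now: 3
Op 5: add_edge(F, E). Edges now: 4
Op 6: add_edge(G, H). Edges now: 5
Op 7: add_edge(D, E). Edges now: 6
Op 8: add_edge(H, E). Edges now: 7
Op 9: add_edge(A, F). Edges now: 8
Op 10: add_edge(G, C). Edges now: 9
Op 11: add_edge(H, D). Edges now: 10
Compute levels (Kahn BFS):
  sources (in-degree 0): A, G
  process A: level=0
    A->D: in-degree(D)=1, level(D)>=1
    A->E: in-degree(E)=3, level(E)>=1
    A->F: in-degree(F)=0, level(F)=1, enqueue
  process G: level=0
    G->C: in-degree(C)=0, level(C)=1, enqueue
    G->H: in-degree(H)=0, level(H)=1, enqueue
  process F: level=1
    F->E: in-degree(E)=2, level(E)>=2
  process C: level=1
  process H: level=1
    H->D: in-degree(D)=0, level(D)=2, enqueue
    H->E: in-degree(E)=1, level(E)>=2
  process D: level=2
    D->E: in-degree(E)=0, level(E)=3, enqueue
  process E: level=3
    E->B: in-degree(B)=0, level(B)=4, enqueue
  process B: level=4
All levels: A:0, B:4, C:1, D:2, E:3, F:1, G:0, H:1
level(E) = 3

Answer: 3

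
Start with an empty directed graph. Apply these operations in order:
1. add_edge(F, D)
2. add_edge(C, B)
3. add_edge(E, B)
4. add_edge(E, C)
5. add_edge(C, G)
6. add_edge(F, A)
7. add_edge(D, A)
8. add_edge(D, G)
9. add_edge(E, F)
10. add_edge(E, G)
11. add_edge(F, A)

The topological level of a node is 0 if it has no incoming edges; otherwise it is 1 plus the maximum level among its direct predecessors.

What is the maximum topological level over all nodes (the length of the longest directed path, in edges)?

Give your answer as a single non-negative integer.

Answer: 3

Derivation:
Op 1: add_edge(F, D). Edges now: 1
Op 2: add_edge(C, B). Edges now: 2
Op 3: add_edge(E, B). Edges now: 3
Op 4: add_edge(E, C). Edges now: 4
Op 5: add_edge(C, G). Edges now: 5
Op 6: add_edge(F, A). Edges now: 6
Op 7: add_edge(D, A). Edges now: 7
Op 8: add_edge(D, G). Edges now: 8
Op 9: add_edge(E, F). Edges now: 9
Op 10: add_edge(E, G). Edges now: 10
Op 11: add_edge(F, A) (duplicate, no change). Edges now: 10
Compute levels (Kahn BFS):
  sources (in-degree 0): E
  process E: level=0
    E->B: in-degree(B)=1, level(B)>=1
    E->C: in-degree(C)=0, level(C)=1, enqueue
    E->F: in-degree(F)=0, level(F)=1, enqueue
    E->G: in-degree(G)=2, level(G)>=1
  process C: level=1
    C->B: in-degree(B)=0, level(B)=2, enqueue
    C->G: in-degree(G)=1, level(G)>=2
  process F: level=1
    F->A: in-degree(A)=1, level(A)>=2
    F->D: in-degree(D)=0, level(D)=2, enqueue
  process B: level=2
  process D: level=2
    D->A: in-degree(A)=0, level(A)=3, enqueue
    D->G: in-degree(G)=0, level(G)=3, enqueue
  process A: level=3
  process G: level=3
All levels: A:3, B:2, C:1, D:2, E:0, F:1, G:3
max level = 3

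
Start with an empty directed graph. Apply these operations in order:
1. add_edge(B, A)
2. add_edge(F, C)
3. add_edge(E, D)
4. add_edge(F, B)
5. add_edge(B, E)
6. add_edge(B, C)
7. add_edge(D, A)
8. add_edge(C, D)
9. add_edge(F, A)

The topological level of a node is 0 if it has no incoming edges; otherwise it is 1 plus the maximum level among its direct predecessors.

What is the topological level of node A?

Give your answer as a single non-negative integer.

Op 1: add_edge(B, A). Edges now: 1
Op 2: add_edge(F, C). Edges now: 2
Op 3: add_edge(E, D). Edges now: 3
Op 4: add_edge(F, B). Edges now: 4
Op 5: add_edge(B, E). Edges now: 5
Op 6: add_edge(B, C). Edges now: 6
Op 7: add_edge(D, A). Edges now: 7
Op 8: add_edge(C, D). Edges now: 8
Op 9: add_edge(F, A). Edges now: 9
Compute levels (Kahn BFS):
  sources (in-degree 0): F
  process F: level=0
    F->A: in-degree(A)=2, level(A)>=1
    F->B: in-degree(B)=0, level(B)=1, enqueue
    F->C: in-degree(C)=1, level(C)>=1
  process B: level=1
    B->A: in-degree(A)=1, level(A)>=2
    B->C: in-degree(C)=0, level(C)=2, enqueue
    B->E: in-degree(E)=0, level(E)=2, enqueue
  process C: level=2
    C->D: in-degree(D)=1, level(D)>=3
  process E: level=2
    E->D: in-degree(D)=0, level(D)=3, enqueue
  process D: level=3
    D->A: in-degree(A)=0, level(A)=4, enqueue
  process A: level=4
All levels: A:4, B:1, C:2, D:3, E:2, F:0
level(A) = 4

Answer: 4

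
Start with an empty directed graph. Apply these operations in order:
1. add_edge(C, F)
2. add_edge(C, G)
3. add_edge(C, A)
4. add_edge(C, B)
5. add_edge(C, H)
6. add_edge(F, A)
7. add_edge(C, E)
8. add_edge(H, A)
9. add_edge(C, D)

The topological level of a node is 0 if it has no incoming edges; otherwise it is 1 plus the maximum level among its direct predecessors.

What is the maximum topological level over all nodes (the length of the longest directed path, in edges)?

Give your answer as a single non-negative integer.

Op 1: add_edge(C, F). Edges now: 1
Op 2: add_edge(C, G). Edges now: 2
Op 3: add_edge(C, A). Edges now: 3
Op 4: add_edge(C, B). Edges now: 4
Op 5: add_edge(C, H). Edges now: 5
Op 6: add_edge(F, A). Edges now: 6
Op 7: add_edge(C, E). Edges now: 7
Op 8: add_edge(H, A). Edges now: 8
Op 9: add_edge(C, D). Edges now: 9
Compute levels (Kahn BFS):
  sources (in-degree 0): C
  process C: level=0
    C->A: in-degree(A)=2, level(A)>=1
    C->B: in-degree(B)=0, level(B)=1, enqueue
    C->D: in-degree(D)=0, level(D)=1, enqueue
    C->E: in-degree(E)=0, level(E)=1, enqueue
    C->F: in-degree(F)=0, level(F)=1, enqueue
    C->G: in-degree(G)=0, level(G)=1, enqueue
    C->H: in-degree(H)=0, level(H)=1, enqueue
  process B: level=1
  process D: level=1
  process E: level=1
  process F: level=1
    F->A: in-degree(A)=1, level(A)>=2
  process G: level=1
  process H: level=1
    H->A: in-degree(A)=0, level(A)=2, enqueue
  process A: level=2
All levels: A:2, B:1, C:0, D:1, E:1, F:1, G:1, H:1
max level = 2

Answer: 2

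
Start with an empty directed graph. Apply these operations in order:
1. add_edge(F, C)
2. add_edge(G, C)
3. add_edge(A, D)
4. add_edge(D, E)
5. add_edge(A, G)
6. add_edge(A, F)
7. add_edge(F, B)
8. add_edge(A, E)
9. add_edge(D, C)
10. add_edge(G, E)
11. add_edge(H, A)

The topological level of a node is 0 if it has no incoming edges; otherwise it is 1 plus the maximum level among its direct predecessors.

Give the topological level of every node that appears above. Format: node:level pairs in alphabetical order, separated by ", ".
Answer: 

Op 1: add_edge(F, C). Edges now: 1
Op 2: add_edge(G, C). Edges now: 2
Op 3: add_edge(A, D). Edges now: 3
Op 4: add_edge(D, E). Edges now: 4
Op 5: add_edge(A, G). Edges now: 5
Op 6: add_edge(A, F). Edges now: 6
Op 7: add_edge(F, B). Edges now: 7
Op 8: add_edge(A, E). Edges now: 8
Op 9: add_edge(D, C). Edges now: 9
Op 10: add_edge(G, E). Edges now: 10
Op 11: add_edge(H, A). Edges now: 11
Compute levels (Kahn BFS):
  sources (in-degree 0): H
  process H: level=0
    H->A: in-degree(A)=0, level(A)=1, enqueue
  process A: level=1
    A->D: in-degree(D)=0, level(D)=2, enqueue
    A->E: in-degree(E)=2, level(E)>=2
    A->F: in-degree(F)=0, level(F)=2, enqueue
    A->G: in-degree(G)=0, level(G)=2, enqueue
  process D: level=2
    D->C: in-degree(C)=2, level(C)>=3
    D->E: in-degree(E)=1, level(E)>=3
  process F: level=2
    F->B: in-degree(B)=0, level(B)=3, enqueue
    F->C: in-degree(C)=1, level(C)>=3
  process G: level=2
    G->C: in-degree(C)=0, level(C)=3, enqueue
    G->E: in-degree(E)=0, level(E)=3, enqueue
  process B: level=3
  process C: level=3
  process E: level=3
All levels: A:1, B:3, C:3, D:2, E:3, F:2, G:2, H:0

Answer: A:1, B:3, C:3, D:2, E:3, F:2, G:2, H:0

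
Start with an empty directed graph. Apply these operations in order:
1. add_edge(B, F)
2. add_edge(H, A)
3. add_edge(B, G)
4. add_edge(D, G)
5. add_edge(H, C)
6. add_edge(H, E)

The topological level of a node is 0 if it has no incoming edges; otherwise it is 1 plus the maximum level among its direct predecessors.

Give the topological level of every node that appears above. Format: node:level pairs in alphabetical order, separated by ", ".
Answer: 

Answer: A:1, B:0, C:1, D:0, E:1, F:1, G:1, H:0

Derivation:
Op 1: add_edge(B, F). Edges now: 1
Op 2: add_edge(H, A). Edges now: 2
Op 3: add_edge(B, G). Edges now: 3
Op 4: add_edge(D, G). Edges now: 4
Op 5: add_edge(H, C). Edges now: 5
Op 6: add_edge(H, E). Edges now: 6
Compute levels (Kahn BFS):
  sources (in-degree 0): B, D, H
  process B: level=0
    B->F: in-degree(F)=0, level(F)=1, enqueue
    B->G: in-degree(G)=1, level(G)>=1
  process D: level=0
    D->G: in-degree(G)=0, level(G)=1, enqueue
  process H: level=0
    H->A: in-degree(A)=0, level(A)=1, enqueue
    H->C: in-degree(C)=0, level(C)=1, enqueue
    H->E: in-degree(E)=0, level(E)=1, enqueue
  process F: level=1
  process G: level=1
  process A: level=1
  process C: level=1
  process E: level=1
All levels: A:1, B:0, C:1, D:0, E:1, F:1, G:1, H:0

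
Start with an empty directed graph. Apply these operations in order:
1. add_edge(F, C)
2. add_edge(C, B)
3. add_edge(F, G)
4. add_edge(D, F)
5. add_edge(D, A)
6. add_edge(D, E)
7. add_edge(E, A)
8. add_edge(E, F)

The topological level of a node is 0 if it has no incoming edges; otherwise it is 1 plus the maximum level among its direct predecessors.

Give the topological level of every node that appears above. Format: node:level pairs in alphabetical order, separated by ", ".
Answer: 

Op 1: add_edge(F, C). Edges now: 1
Op 2: add_edge(C, B). Edges now: 2
Op 3: add_edge(F, G). Edges now: 3
Op 4: add_edge(D, F). Edges now: 4
Op 5: add_edge(D, A). Edges now: 5
Op 6: add_edge(D, E). Edges now: 6
Op 7: add_edge(E, A). Edges now: 7
Op 8: add_edge(E, F). Edges now: 8
Compute levels (Kahn BFS):
  sources (in-degree 0): D
  process D: level=0
    D->A: in-degree(A)=1, level(A)>=1
    D->E: in-degree(E)=0, level(E)=1, enqueue
    D->F: in-degree(F)=1, level(F)>=1
  process E: level=1
    E->A: in-degree(A)=0, level(A)=2, enqueue
    E->F: in-degree(F)=0, level(F)=2, enqueue
  process A: level=2
  process F: level=2
    F->C: in-degree(C)=0, level(C)=3, enqueue
    F->G: in-degree(G)=0, level(G)=3, enqueue
  process C: level=3
    C->B: in-degree(B)=0, level(B)=4, enqueue
  process G: level=3
  process B: level=4
All levels: A:2, B:4, C:3, D:0, E:1, F:2, G:3

Answer: A:2, B:4, C:3, D:0, E:1, F:2, G:3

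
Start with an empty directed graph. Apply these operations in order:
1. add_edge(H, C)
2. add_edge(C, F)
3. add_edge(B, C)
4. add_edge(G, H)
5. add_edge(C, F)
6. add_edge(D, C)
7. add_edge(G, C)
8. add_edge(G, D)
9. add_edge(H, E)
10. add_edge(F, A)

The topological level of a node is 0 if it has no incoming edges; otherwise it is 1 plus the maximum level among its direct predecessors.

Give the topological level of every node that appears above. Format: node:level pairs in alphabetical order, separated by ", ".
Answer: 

Answer: A:4, B:0, C:2, D:1, E:2, F:3, G:0, H:1

Derivation:
Op 1: add_edge(H, C). Edges now: 1
Op 2: add_edge(C, F). Edges now: 2
Op 3: add_edge(B, C). Edges now: 3
Op 4: add_edge(G, H). Edges now: 4
Op 5: add_edge(C, F) (duplicate, no change). Edges now: 4
Op 6: add_edge(D, C). Edges now: 5
Op 7: add_edge(G, C). Edges now: 6
Op 8: add_edge(G, D). Edges now: 7
Op 9: add_edge(H, E). Edges now: 8
Op 10: add_edge(F, A). Edges now: 9
Compute levels (Kahn BFS):
  sources (in-degree 0): B, G
  process B: level=0
    B->C: in-degree(C)=3, level(C)>=1
  process G: level=0
    G->C: in-degree(C)=2, level(C)>=1
    G->D: in-degree(D)=0, level(D)=1, enqueue
    G->H: in-degree(H)=0, level(H)=1, enqueue
  process D: level=1
    D->C: in-degree(C)=1, level(C)>=2
  process H: level=1
    H->C: in-degree(C)=0, level(C)=2, enqueue
    H->E: in-degree(E)=0, level(E)=2, enqueue
  process C: level=2
    C->F: in-degree(F)=0, level(F)=3, enqueue
  process E: level=2
  process F: level=3
    F->A: in-degree(A)=0, level(A)=4, enqueue
  process A: level=4
All levels: A:4, B:0, C:2, D:1, E:2, F:3, G:0, H:1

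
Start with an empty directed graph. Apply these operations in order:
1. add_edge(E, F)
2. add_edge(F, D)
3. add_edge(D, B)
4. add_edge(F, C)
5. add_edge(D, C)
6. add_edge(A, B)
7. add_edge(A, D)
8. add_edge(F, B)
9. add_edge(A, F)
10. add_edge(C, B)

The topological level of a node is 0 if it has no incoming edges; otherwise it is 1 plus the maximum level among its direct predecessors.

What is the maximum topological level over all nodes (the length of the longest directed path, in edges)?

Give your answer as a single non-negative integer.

Op 1: add_edge(E, F). Edges now: 1
Op 2: add_edge(F, D). Edges now: 2
Op 3: add_edge(D, B). Edges now: 3
Op 4: add_edge(F, C). Edges now: 4
Op 5: add_edge(D, C). Edges now: 5
Op 6: add_edge(A, B). Edges now: 6
Op 7: add_edge(A, D). Edges now: 7
Op 8: add_edge(F, B). Edges now: 8
Op 9: add_edge(A, F). Edges now: 9
Op 10: add_edge(C, B). Edges now: 10
Compute levels (Kahn BFS):
  sources (in-degree 0): A, E
  process A: level=0
    A->B: in-degree(B)=3, level(B)>=1
    A->D: in-degree(D)=1, level(D)>=1
    A->F: in-degree(F)=1, level(F)>=1
  process E: level=0
    E->F: in-degree(F)=0, level(F)=1, enqueue
  process F: level=1
    F->B: in-degree(B)=2, level(B)>=2
    F->C: in-degree(C)=1, level(C)>=2
    F->D: in-degree(D)=0, level(D)=2, enqueue
  process D: level=2
    D->B: in-degree(B)=1, level(B)>=3
    D->C: in-degree(C)=0, level(C)=3, enqueue
  process C: level=3
    C->B: in-degree(B)=0, level(B)=4, enqueue
  process B: level=4
All levels: A:0, B:4, C:3, D:2, E:0, F:1
max level = 4

Answer: 4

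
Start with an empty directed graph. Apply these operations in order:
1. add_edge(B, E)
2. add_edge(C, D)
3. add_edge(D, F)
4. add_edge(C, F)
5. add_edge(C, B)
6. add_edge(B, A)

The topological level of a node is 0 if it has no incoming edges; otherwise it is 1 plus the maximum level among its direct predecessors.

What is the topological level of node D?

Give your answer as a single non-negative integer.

Op 1: add_edge(B, E). Edges now: 1
Op 2: add_edge(C, D). Edges now: 2
Op 3: add_edge(D, F). Edges now: 3
Op 4: add_edge(C, F). Edges now: 4
Op 5: add_edge(C, B). Edges now: 5
Op 6: add_edge(B, A). Edges now: 6
Compute levels (Kahn BFS):
  sources (in-degree 0): C
  process C: level=0
    C->B: in-degree(B)=0, level(B)=1, enqueue
    C->D: in-degree(D)=0, level(D)=1, enqueue
    C->F: in-degree(F)=1, level(F)>=1
  process B: level=1
    B->A: in-degree(A)=0, level(A)=2, enqueue
    B->E: in-degree(E)=0, level(E)=2, enqueue
  process D: level=1
    D->F: in-degree(F)=0, level(F)=2, enqueue
  process A: level=2
  process E: level=2
  process F: level=2
All levels: A:2, B:1, C:0, D:1, E:2, F:2
level(D) = 1

Answer: 1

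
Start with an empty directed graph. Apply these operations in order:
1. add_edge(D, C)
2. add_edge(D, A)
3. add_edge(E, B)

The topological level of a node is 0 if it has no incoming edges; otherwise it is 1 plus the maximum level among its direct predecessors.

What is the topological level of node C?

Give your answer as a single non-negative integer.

Answer: 1

Derivation:
Op 1: add_edge(D, C). Edges now: 1
Op 2: add_edge(D, A). Edges now: 2
Op 3: add_edge(E, B). Edges now: 3
Compute levels (Kahn BFS):
  sources (in-degree 0): D, E
  process D: level=0
    D->A: in-degree(A)=0, level(A)=1, enqueue
    D->C: in-degree(C)=0, level(C)=1, enqueue
  process E: level=0
    E->B: in-degree(B)=0, level(B)=1, enqueue
  process A: level=1
  process C: level=1
  process B: level=1
All levels: A:1, B:1, C:1, D:0, E:0
level(C) = 1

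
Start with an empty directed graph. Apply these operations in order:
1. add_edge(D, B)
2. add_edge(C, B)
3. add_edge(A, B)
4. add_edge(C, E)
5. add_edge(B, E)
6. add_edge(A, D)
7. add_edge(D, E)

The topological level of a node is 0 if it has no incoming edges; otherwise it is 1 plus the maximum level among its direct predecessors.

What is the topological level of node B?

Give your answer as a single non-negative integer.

Op 1: add_edge(D, B). Edges now: 1
Op 2: add_edge(C, B). Edges now: 2
Op 3: add_edge(A, B). Edges now: 3
Op 4: add_edge(C, E). Edges now: 4
Op 5: add_edge(B, E). Edges now: 5
Op 6: add_edge(A, D). Edges now: 6
Op 7: add_edge(D, E). Edges now: 7
Compute levels (Kahn BFS):
  sources (in-degree 0): A, C
  process A: level=0
    A->B: in-degree(B)=2, level(B)>=1
    A->D: in-degree(D)=0, level(D)=1, enqueue
  process C: level=0
    C->B: in-degree(B)=1, level(B)>=1
    C->E: in-degree(E)=2, level(E)>=1
  process D: level=1
    D->B: in-degree(B)=0, level(B)=2, enqueue
    D->E: in-degree(E)=1, level(E)>=2
  process B: level=2
    B->E: in-degree(E)=0, level(E)=3, enqueue
  process E: level=3
All levels: A:0, B:2, C:0, D:1, E:3
level(B) = 2

Answer: 2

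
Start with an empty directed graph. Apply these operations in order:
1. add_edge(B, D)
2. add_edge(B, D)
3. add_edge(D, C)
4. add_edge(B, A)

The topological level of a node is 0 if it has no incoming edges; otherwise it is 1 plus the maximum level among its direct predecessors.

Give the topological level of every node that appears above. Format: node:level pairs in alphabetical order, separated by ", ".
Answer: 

Op 1: add_edge(B, D). Edges now: 1
Op 2: add_edge(B, D) (duplicate, no change). Edges now: 1
Op 3: add_edge(D, C). Edges now: 2
Op 4: add_edge(B, A). Edges now: 3
Compute levels (Kahn BFS):
  sources (in-degree 0): B
  process B: level=0
    B->A: in-degree(A)=0, level(A)=1, enqueue
    B->D: in-degree(D)=0, level(D)=1, enqueue
  process A: level=1
  process D: level=1
    D->C: in-degree(C)=0, level(C)=2, enqueue
  process C: level=2
All levels: A:1, B:0, C:2, D:1

Answer: A:1, B:0, C:2, D:1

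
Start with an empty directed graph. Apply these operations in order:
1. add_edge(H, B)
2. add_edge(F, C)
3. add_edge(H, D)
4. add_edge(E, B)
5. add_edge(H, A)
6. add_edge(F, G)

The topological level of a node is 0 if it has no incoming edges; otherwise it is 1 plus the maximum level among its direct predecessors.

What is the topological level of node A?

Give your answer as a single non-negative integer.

Op 1: add_edge(H, B). Edges now: 1
Op 2: add_edge(F, C). Edges now: 2
Op 3: add_edge(H, D). Edges now: 3
Op 4: add_edge(E, B). Edges now: 4
Op 5: add_edge(H, A). Edges now: 5
Op 6: add_edge(F, G). Edges now: 6
Compute levels (Kahn BFS):
  sources (in-degree 0): E, F, H
  process E: level=0
    E->B: in-degree(B)=1, level(B)>=1
  process F: level=0
    F->C: in-degree(C)=0, level(C)=1, enqueue
    F->G: in-degree(G)=0, level(G)=1, enqueue
  process H: level=0
    H->A: in-degree(A)=0, level(A)=1, enqueue
    H->B: in-degree(B)=0, level(B)=1, enqueue
    H->D: in-degree(D)=0, level(D)=1, enqueue
  process C: level=1
  process G: level=1
  process A: level=1
  process B: level=1
  process D: level=1
All levels: A:1, B:1, C:1, D:1, E:0, F:0, G:1, H:0
level(A) = 1

Answer: 1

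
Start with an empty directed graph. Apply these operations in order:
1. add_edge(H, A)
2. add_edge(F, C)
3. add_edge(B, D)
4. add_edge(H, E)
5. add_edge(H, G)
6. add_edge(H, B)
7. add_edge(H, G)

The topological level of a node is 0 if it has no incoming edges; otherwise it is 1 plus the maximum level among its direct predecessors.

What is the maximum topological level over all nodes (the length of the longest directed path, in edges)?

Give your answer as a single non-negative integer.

Answer: 2

Derivation:
Op 1: add_edge(H, A). Edges now: 1
Op 2: add_edge(F, C). Edges now: 2
Op 3: add_edge(B, D). Edges now: 3
Op 4: add_edge(H, E). Edges now: 4
Op 5: add_edge(H, G). Edges now: 5
Op 6: add_edge(H, B). Edges now: 6
Op 7: add_edge(H, G) (duplicate, no change). Edges now: 6
Compute levels (Kahn BFS):
  sources (in-degree 0): F, H
  process F: level=0
    F->C: in-degree(C)=0, level(C)=1, enqueue
  process H: level=0
    H->A: in-degree(A)=0, level(A)=1, enqueue
    H->B: in-degree(B)=0, level(B)=1, enqueue
    H->E: in-degree(E)=0, level(E)=1, enqueue
    H->G: in-degree(G)=0, level(G)=1, enqueue
  process C: level=1
  process A: level=1
  process B: level=1
    B->D: in-degree(D)=0, level(D)=2, enqueue
  process E: level=1
  process G: level=1
  process D: level=2
All levels: A:1, B:1, C:1, D:2, E:1, F:0, G:1, H:0
max level = 2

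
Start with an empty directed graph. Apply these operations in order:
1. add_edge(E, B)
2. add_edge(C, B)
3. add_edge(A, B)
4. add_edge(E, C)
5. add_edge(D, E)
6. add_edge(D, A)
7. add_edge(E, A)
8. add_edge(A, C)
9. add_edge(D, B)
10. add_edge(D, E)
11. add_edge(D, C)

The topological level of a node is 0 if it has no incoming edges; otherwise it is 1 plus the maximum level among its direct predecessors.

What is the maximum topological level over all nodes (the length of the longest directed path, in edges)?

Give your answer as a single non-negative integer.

Answer: 4

Derivation:
Op 1: add_edge(E, B). Edges now: 1
Op 2: add_edge(C, B). Edges now: 2
Op 3: add_edge(A, B). Edges now: 3
Op 4: add_edge(E, C). Edges now: 4
Op 5: add_edge(D, E). Edges now: 5
Op 6: add_edge(D, A). Edges now: 6
Op 7: add_edge(E, A). Edges now: 7
Op 8: add_edge(A, C). Edges now: 8
Op 9: add_edge(D, B). Edges now: 9
Op 10: add_edge(D, E) (duplicate, no change). Edges now: 9
Op 11: add_edge(D, C). Edges now: 10
Compute levels (Kahn BFS):
  sources (in-degree 0): D
  process D: level=0
    D->A: in-degree(A)=1, level(A)>=1
    D->B: in-degree(B)=3, level(B)>=1
    D->C: in-degree(C)=2, level(C)>=1
    D->E: in-degree(E)=0, level(E)=1, enqueue
  process E: level=1
    E->A: in-degree(A)=0, level(A)=2, enqueue
    E->B: in-degree(B)=2, level(B)>=2
    E->C: in-degree(C)=1, level(C)>=2
  process A: level=2
    A->B: in-degree(B)=1, level(B)>=3
    A->C: in-degree(C)=0, level(C)=3, enqueue
  process C: level=3
    C->B: in-degree(B)=0, level(B)=4, enqueue
  process B: level=4
All levels: A:2, B:4, C:3, D:0, E:1
max level = 4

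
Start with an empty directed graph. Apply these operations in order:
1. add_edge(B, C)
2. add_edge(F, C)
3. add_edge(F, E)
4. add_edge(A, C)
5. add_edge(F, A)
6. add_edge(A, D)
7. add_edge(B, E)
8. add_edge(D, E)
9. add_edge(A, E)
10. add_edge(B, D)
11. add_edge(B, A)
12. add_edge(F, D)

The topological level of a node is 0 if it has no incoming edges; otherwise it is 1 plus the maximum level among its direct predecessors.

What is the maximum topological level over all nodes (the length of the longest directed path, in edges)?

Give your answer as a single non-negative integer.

Answer: 3

Derivation:
Op 1: add_edge(B, C). Edges now: 1
Op 2: add_edge(F, C). Edges now: 2
Op 3: add_edge(F, E). Edges now: 3
Op 4: add_edge(A, C). Edges now: 4
Op 5: add_edge(F, A). Edges now: 5
Op 6: add_edge(A, D). Edges now: 6
Op 7: add_edge(B, E). Edges now: 7
Op 8: add_edge(D, E). Edges now: 8
Op 9: add_edge(A, E). Edges now: 9
Op 10: add_edge(B, D). Edges now: 10
Op 11: add_edge(B, A). Edges now: 11
Op 12: add_edge(F, D). Edges now: 12
Compute levels (Kahn BFS):
  sources (in-degree 0): B, F
  process B: level=0
    B->A: in-degree(A)=1, level(A)>=1
    B->C: in-degree(C)=2, level(C)>=1
    B->D: in-degree(D)=2, level(D)>=1
    B->E: in-degree(E)=3, level(E)>=1
  process F: level=0
    F->A: in-degree(A)=0, level(A)=1, enqueue
    F->C: in-degree(C)=1, level(C)>=1
    F->D: in-degree(D)=1, level(D)>=1
    F->E: in-degree(E)=2, level(E)>=1
  process A: level=1
    A->C: in-degree(C)=0, level(C)=2, enqueue
    A->D: in-degree(D)=0, level(D)=2, enqueue
    A->E: in-degree(E)=1, level(E)>=2
  process C: level=2
  process D: level=2
    D->E: in-degree(E)=0, level(E)=3, enqueue
  process E: level=3
All levels: A:1, B:0, C:2, D:2, E:3, F:0
max level = 3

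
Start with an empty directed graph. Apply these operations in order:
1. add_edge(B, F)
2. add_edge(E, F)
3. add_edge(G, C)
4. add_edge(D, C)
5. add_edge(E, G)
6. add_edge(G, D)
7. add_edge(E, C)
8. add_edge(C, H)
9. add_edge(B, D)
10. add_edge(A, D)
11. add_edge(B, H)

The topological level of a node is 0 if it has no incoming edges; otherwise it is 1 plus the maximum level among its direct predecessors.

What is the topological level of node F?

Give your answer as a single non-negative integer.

Op 1: add_edge(B, F). Edges now: 1
Op 2: add_edge(E, F). Edges now: 2
Op 3: add_edge(G, C). Edges now: 3
Op 4: add_edge(D, C). Edges now: 4
Op 5: add_edge(E, G). Edges now: 5
Op 6: add_edge(G, D). Edges now: 6
Op 7: add_edge(E, C). Edges now: 7
Op 8: add_edge(C, H). Edges now: 8
Op 9: add_edge(B, D). Edges now: 9
Op 10: add_edge(A, D). Edges now: 10
Op 11: add_edge(B, H). Edges now: 11
Compute levels (Kahn BFS):
  sources (in-degree 0): A, B, E
  process A: level=0
    A->D: in-degree(D)=2, level(D)>=1
  process B: level=0
    B->D: in-degree(D)=1, level(D)>=1
    B->F: in-degree(F)=1, level(F)>=1
    B->H: in-degree(H)=1, level(H)>=1
  process E: level=0
    E->C: in-degree(C)=2, level(C)>=1
    E->F: in-degree(F)=0, level(F)=1, enqueue
    E->G: in-degree(G)=0, level(G)=1, enqueue
  process F: level=1
  process G: level=1
    G->C: in-degree(C)=1, level(C)>=2
    G->D: in-degree(D)=0, level(D)=2, enqueue
  process D: level=2
    D->C: in-degree(C)=0, level(C)=3, enqueue
  process C: level=3
    C->H: in-degree(H)=0, level(H)=4, enqueue
  process H: level=4
All levels: A:0, B:0, C:3, D:2, E:0, F:1, G:1, H:4
level(F) = 1

Answer: 1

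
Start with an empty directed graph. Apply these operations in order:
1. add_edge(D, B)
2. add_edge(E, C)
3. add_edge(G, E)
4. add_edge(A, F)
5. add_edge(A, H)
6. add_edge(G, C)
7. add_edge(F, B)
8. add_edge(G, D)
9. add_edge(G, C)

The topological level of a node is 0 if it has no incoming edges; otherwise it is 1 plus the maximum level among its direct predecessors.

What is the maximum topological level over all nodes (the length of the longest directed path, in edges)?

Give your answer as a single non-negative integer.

Op 1: add_edge(D, B). Edges now: 1
Op 2: add_edge(E, C). Edges now: 2
Op 3: add_edge(G, E). Edges now: 3
Op 4: add_edge(A, F). Edges now: 4
Op 5: add_edge(A, H). Edges now: 5
Op 6: add_edge(G, C). Edges now: 6
Op 7: add_edge(F, B). Edges now: 7
Op 8: add_edge(G, D). Edges now: 8
Op 9: add_edge(G, C) (duplicate, no change). Edges now: 8
Compute levels (Kahn BFS):
  sources (in-degree 0): A, G
  process A: level=0
    A->F: in-degree(F)=0, level(F)=1, enqueue
    A->H: in-degree(H)=0, level(H)=1, enqueue
  process G: level=0
    G->C: in-degree(C)=1, level(C)>=1
    G->D: in-degree(D)=0, level(D)=1, enqueue
    G->E: in-degree(E)=0, level(E)=1, enqueue
  process F: level=1
    F->B: in-degree(B)=1, level(B)>=2
  process H: level=1
  process D: level=1
    D->B: in-degree(B)=0, level(B)=2, enqueue
  process E: level=1
    E->C: in-degree(C)=0, level(C)=2, enqueue
  process B: level=2
  process C: level=2
All levels: A:0, B:2, C:2, D:1, E:1, F:1, G:0, H:1
max level = 2

Answer: 2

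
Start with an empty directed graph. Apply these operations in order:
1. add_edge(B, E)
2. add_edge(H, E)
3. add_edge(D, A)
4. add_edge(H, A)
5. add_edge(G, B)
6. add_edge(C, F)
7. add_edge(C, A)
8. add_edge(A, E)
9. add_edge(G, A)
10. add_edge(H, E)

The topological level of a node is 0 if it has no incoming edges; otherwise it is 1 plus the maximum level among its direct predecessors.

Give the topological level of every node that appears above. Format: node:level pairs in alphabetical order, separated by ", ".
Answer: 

Op 1: add_edge(B, E). Edges now: 1
Op 2: add_edge(H, E). Edges now: 2
Op 3: add_edge(D, A). Edges now: 3
Op 4: add_edge(H, A). Edges now: 4
Op 5: add_edge(G, B). Edges now: 5
Op 6: add_edge(C, F). Edges now: 6
Op 7: add_edge(C, A). Edges now: 7
Op 8: add_edge(A, E). Edges now: 8
Op 9: add_edge(G, A). Edges now: 9
Op 10: add_edge(H, E) (duplicate, no change). Edges now: 9
Compute levels (Kahn BFS):
  sources (in-degree 0): C, D, G, H
  process C: level=0
    C->A: in-degree(A)=3, level(A)>=1
    C->F: in-degree(F)=0, level(F)=1, enqueue
  process D: level=0
    D->A: in-degree(A)=2, level(A)>=1
  process G: level=0
    G->A: in-degree(A)=1, level(A)>=1
    G->B: in-degree(B)=0, level(B)=1, enqueue
  process H: level=0
    H->A: in-degree(A)=0, level(A)=1, enqueue
    H->E: in-degree(E)=2, level(E)>=1
  process F: level=1
  process B: level=1
    B->E: in-degree(E)=1, level(E)>=2
  process A: level=1
    A->E: in-degree(E)=0, level(E)=2, enqueue
  process E: level=2
All levels: A:1, B:1, C:0, D:0, E:2, F:1, G:0, H:0

Answer: A:1, B:1, C:0, D:0, E:2, F:1, G:0, H:0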